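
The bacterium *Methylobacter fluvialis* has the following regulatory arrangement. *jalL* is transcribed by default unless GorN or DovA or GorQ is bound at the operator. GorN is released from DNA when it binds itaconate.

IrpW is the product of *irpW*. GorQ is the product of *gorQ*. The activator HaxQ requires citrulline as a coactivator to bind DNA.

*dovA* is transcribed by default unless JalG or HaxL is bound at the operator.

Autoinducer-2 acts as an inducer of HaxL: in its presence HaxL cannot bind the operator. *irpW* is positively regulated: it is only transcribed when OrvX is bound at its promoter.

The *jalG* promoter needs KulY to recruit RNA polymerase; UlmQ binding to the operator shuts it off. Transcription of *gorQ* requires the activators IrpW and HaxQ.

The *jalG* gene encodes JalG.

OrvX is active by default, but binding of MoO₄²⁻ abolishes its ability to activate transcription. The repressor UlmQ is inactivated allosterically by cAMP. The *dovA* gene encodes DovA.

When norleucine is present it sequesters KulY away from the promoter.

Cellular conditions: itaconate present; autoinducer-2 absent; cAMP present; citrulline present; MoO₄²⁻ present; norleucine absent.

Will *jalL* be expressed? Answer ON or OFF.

ON

Itaconate is present, so GorN is inactive.
Norleucine is absent, so KulY is active.
cAMP is present, so UlmQ is inactive.
No repressor is bound and KulY is active, so *jalG* is transcribed.
So JalG is produced and active.
Autoinducer-2 is absent, so HaxL is active.
With repressor JalG bound, *dovA* is not transcribed.
So DovA is not produced.
MoO₄²⁻ is present, so OrvX is inactive.
Required activator OrvX is absent, so *irpW* is not transcribed.
So IrpW is not produced.
Citrulline is present, so HaxQ is active.
Required activator IrpW is absent, so *gorQ* is not transcribed.
So GorQ is not produced.
With no repressor bound, *jalL* is transcribed.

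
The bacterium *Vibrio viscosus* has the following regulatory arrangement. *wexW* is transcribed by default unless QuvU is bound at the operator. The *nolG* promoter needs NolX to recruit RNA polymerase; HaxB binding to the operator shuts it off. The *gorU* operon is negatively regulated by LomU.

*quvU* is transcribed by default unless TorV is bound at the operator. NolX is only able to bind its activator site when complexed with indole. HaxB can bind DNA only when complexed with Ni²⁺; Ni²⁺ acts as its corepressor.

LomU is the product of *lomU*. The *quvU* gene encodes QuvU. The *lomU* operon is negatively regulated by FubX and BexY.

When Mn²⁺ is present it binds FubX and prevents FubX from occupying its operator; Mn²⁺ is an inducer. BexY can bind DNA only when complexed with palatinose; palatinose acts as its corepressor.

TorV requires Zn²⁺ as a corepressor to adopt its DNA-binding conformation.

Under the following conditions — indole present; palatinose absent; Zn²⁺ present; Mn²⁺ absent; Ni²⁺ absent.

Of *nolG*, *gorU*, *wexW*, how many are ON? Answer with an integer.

Ni²⁺ is absent, so HaxB is inactive.
Indole is present, so NolX is active.
No repressor is bound and NolX is active, so *nolG* is transcribed.
→ *nolG* is ON.
Mn²⁺ is absent, so FubX is active.
Palatinose is absent, so BexY is inactive.
With repressor FubX bound, *lomU* is not transcribed.
So LomU is not produced.
With no repressor bound, *gorU* is transcribed.
→ *gorU* is ON.
Zn²⁺ is present, so TorV is active.
With repressor TorV bound, *quvU* is not transcribed.
So QuvU is not produced.
With no repressor bound, *wexW* is transcribed.
→ *wexW* is ON.
3 of the 3 genes are transcribed.

3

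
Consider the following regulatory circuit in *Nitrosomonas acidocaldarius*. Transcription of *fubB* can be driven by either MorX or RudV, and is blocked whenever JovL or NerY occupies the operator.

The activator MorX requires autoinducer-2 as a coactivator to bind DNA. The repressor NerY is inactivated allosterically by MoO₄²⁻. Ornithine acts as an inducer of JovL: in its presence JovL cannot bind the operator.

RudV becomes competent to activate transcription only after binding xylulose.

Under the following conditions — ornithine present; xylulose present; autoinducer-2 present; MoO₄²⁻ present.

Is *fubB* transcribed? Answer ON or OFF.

Autoinducer-2 is present, so MorX is active.
Ornithine is present, so JovL is inactive.
Xylulose is present, so RudV is active.
MoO₄²⁻ is present, so NerY is inactive.
Activator MorX is present, so *fubB* is transcribed.

ON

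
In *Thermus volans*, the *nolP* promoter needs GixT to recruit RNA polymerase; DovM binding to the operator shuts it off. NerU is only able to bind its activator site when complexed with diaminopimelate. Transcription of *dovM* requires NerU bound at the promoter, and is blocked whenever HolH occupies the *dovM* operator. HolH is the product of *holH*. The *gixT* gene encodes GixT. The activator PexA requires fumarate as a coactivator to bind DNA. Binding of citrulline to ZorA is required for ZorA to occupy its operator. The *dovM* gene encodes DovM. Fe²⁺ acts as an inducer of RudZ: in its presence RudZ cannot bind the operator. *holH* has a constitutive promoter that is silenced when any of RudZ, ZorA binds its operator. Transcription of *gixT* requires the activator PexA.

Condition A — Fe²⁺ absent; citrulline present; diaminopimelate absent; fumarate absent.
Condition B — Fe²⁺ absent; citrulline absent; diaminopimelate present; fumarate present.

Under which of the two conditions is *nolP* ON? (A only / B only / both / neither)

neither

Condition A:
Fe²⁺ is absent, so RudZ is active.
Citrulline is present, so ZorA is active.
With repressor RudZ bound, *holH* is not transcribed.
So HolH is not produced.
Diaminopimelate is absent, so NerU is inactive.
Required activator NerU is absent, so *dovM* is not transcribed.
So DovM is not produced.
Fumarate is absent, so PexA is inactive.
Required activator PexA is absent, so *gixT* is not transcribed.
So GixT is not produced.
Required activator GixT is absent, so *nolP* is not transcribed.
→ *nolP* is OFF in A.
Condition B:
Fe²⁺ is absent, so RudZ is active.
Citrulline is absent, so ZorA is inactive.
With repressor RudZ bound, *holH* is not transcribed.
So HolH is not produced.
Diaminopimelate is present, so NerU is active.
No repressor is bound and NerU is active, so *dovM* is transcribed.
So DovM is produced and active.
Fumarate is present, so PexA is active.
No repressor is bound and PexA is active, so *gixT* is transcribed.
So GixT is produced and active.
With repressor DovM bound, *nolP* is not transcribed.
→ *nolP* is OFF in B.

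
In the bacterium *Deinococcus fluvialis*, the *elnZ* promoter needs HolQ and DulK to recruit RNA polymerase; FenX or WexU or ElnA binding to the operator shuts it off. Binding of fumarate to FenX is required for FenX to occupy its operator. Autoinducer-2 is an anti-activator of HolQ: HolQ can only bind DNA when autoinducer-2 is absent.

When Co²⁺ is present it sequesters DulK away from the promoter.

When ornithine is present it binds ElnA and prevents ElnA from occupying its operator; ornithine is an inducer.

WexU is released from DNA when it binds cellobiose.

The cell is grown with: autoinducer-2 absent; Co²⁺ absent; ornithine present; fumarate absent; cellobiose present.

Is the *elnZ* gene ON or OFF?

ON

Fumarate is absent, so FenX is inactive.
Cellobiose is present, so WexU is inactive.
Ornithine is present, so ElnA is inactive.
Autoinducer-2 is absent, so HolQ is active.
Co²⁺ is absent, so DulK is active.
No repressor is bound and HolQ and DulK are active, so *elnZ* is transcribed.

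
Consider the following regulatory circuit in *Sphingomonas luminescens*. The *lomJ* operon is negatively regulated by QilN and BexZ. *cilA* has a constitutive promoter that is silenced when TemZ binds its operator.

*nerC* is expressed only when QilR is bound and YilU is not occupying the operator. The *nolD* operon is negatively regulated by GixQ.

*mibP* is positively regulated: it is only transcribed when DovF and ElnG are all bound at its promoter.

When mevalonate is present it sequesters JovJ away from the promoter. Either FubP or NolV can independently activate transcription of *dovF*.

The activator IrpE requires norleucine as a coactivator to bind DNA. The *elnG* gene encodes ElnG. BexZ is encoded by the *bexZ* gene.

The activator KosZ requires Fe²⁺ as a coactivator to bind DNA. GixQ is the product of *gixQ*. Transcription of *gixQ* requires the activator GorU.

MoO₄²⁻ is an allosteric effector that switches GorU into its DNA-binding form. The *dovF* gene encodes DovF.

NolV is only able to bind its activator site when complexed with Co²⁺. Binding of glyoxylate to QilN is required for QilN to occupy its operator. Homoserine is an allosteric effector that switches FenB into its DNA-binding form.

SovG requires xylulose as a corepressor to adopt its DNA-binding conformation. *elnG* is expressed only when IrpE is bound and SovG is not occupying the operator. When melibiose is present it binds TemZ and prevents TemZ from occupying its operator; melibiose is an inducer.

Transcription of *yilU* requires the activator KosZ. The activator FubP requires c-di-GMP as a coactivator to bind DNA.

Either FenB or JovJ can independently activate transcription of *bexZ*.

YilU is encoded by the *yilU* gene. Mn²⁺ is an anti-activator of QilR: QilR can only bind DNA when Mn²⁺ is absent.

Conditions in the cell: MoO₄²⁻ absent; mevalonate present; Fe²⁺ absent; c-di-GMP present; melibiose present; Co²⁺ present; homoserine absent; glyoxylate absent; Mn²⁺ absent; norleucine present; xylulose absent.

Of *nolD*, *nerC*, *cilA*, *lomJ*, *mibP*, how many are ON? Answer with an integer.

MoO₄²⁻ is absent, so GorU is inactive.
Required activator GorU is absent, so *gixQ* is not transcribed.
So GixQ is not produced.
With no repressor bound, *nolD* is transcribed.
→ *nolD* is ON.
Mn²⁺ is absent, so QilR is active.
Fe²⁺ is absent, so KosZ is inactive.
Required activator KosZ is absent, so *yilU* is not transcribed.
So YilU is not produced.
No repressor is bound and QilR is active, so *nerC* is transcribed.
→ *nerC* is ON.
Melibiose is present, so TemZ is inactive.
With no repressor bound, *cilA* is transcribed.
→ *cilA* is ON.
Glyoxylate is absent, so QilN is inactive.
Homoserine is absent, so FenB is inactive.
Mevalonate is present, so JovJ is inactive.
No activator is available at the *bexZ* promoter, so *bexZ* is not transcribed.
So BexZ is not produced.
With no repressor bound, *lomJ* is transcribed.
→ *lomJ* is ON.
c-di-GMP is present, so FubP is active.
Co²⁺ is present, so NolV is active.
Activator FubP is present, so *dovF* is transcribed.
So DovF is produced and active.
Xylulose is absent, so SovG is inactive.
Norleucine is present, so IrpE is active.
No repressor is bound and IrpE is active, so *elnG* is transcribed.
So ElnG is produced and active.
No repressor is bound and DovF and ElnG are active, so *mibP* is transcribed.
→ *mibP* is ON.
5 of the 5 genes are transcribed.

5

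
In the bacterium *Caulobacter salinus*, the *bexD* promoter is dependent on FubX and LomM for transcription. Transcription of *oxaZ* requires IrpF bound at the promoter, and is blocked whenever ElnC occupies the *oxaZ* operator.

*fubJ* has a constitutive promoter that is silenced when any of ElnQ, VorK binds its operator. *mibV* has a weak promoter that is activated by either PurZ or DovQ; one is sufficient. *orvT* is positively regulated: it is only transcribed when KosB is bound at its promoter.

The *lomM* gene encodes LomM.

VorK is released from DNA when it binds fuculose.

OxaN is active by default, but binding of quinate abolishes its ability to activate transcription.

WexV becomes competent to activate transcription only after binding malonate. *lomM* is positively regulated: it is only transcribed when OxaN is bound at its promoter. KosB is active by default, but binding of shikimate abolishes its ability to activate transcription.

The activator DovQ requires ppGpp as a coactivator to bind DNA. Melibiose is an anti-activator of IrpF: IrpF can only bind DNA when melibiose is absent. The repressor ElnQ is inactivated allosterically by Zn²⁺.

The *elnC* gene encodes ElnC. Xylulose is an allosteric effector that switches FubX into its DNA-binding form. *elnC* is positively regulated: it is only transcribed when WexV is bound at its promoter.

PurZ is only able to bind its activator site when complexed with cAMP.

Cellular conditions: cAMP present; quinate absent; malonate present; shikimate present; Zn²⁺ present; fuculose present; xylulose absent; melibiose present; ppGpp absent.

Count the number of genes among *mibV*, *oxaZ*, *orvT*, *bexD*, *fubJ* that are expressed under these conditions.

2

cAMP is present, so PurZ is active.
ppGpp is absent, so DovQ is inactive.
Activator PurZ is present, so *mibV* is transcribed.
→ *mibV* is ON.
Malonate is present, so WexV is active.
No repressor is bound and WexV is active, so *elnC* is transcribed.
So ElnC is produced and active.
Melibiose is present, so IrpF is inactive.
With repressor ElnC bound, *oxaZ* is not transcribed.
→ *oxaZ* is OFF.
Shikimate is present, so KosB is inactive.
Required activator KosB is absent, so *orvT* is not transcribed.
→ *orvT* is OFF.
Xylulose is absent, so FubX is inactive.
Quinate is absent, so OxaN is active.
No repressor is bound and OxaN is active, so *lomM* is transcribed.
So LomM is produced and active.
Required activator FubX is absent, so *bexD* is not transcribed.
→ *bexD* is OFF.
Zn²⁺ is present, so ElnQ is inactive.
Fuculose is present, so VorK is inactive.
With no repressor bound, *fubJ* is transcribed.
→ *fubJ* is ON.
2 of the 5 genes are transcribed.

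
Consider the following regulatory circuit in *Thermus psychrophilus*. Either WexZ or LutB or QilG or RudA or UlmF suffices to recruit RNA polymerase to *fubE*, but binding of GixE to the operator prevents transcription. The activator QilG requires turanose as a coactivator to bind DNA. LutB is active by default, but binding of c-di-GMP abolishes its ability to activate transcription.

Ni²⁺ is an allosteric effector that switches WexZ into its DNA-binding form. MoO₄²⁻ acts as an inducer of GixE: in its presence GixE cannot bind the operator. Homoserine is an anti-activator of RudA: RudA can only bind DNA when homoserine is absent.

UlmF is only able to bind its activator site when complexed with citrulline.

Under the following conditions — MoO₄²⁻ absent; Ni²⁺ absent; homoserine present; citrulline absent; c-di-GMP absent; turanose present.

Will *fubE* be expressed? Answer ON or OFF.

Ni²⁺ is absent, so WexZ is inactive.
c-di-GMP is absent, so LutB is active.
MoO₄²⁻ is absent, so GixE is active.
Turanose is present, so QilG is active.
Homoserine is present, so RudA is inactive.
Citrulline is absent, so UlmF is inactive.
With repressor GixE bound, *fubE* is not transcribed.

OFF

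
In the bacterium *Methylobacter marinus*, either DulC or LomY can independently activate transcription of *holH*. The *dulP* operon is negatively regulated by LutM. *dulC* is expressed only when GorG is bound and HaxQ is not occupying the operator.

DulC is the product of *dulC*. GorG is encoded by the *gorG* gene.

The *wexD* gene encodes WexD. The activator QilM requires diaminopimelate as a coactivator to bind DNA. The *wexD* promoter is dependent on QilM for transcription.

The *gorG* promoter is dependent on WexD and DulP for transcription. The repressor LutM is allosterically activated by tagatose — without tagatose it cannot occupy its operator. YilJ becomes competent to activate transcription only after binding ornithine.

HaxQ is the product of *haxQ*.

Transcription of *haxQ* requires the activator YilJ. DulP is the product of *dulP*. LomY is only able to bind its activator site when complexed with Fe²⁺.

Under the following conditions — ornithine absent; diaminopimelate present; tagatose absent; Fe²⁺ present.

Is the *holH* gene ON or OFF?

ON

Diaminopimelate is present, so QilM is active.
No repressor is bound and QilM is active, so *wexD* is transcribed.
So WexD is produced and active.
Tagatose is absent, so LutM is inactive.
With no repressor bound, *dulP* is transcribed.
So DulP is produced and active.
No repressor is bound and WexD and DulP are active, so *gorG* is transcribed.
So GorG is produced and active.
Ornithine is absent, so YilJ is inactive.
Required activator YilJ is absent, so *haxQ* is not transcribed.
So HaxQ is not produced.
No repressor is bound and GorG is active, so *dulC* is transcribed.
So DulC is produced and active.
Fe²⁺ is present, so LomY is active.
Activator DulC is present, so *holH* is transcribed.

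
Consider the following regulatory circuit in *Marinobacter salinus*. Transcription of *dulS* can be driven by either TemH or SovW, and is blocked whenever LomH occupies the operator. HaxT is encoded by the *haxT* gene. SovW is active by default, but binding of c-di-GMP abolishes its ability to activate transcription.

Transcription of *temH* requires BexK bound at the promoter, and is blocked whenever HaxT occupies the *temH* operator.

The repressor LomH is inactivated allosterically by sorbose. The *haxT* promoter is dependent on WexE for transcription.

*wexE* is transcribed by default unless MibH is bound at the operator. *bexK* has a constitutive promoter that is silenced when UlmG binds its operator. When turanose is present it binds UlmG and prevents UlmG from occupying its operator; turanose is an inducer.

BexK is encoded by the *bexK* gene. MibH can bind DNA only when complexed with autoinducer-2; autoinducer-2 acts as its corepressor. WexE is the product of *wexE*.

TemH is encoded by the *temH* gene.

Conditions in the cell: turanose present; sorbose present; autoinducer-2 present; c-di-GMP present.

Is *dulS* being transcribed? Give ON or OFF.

Autoinducer-2 is present, so MibH is active.
With repressor MibH bound, *wexE* is not transcribed.
So WexE is not produced.
Required activator WexE is absent, so *haxT* is not transcribed.
So HaxT is not produced.
Turanose is present, so UlmG is inactive.
With no repressor bound, *bexK* is transcribed.
So BexK is produced and active.
No repressor is bound and BexK is active, so *temH* is transcribed.
So TemH is produced and active.
Sorbose is present, so LomH is inactive.
c-di-GMP is present, so SovW is inactive.
Activator TemH is present, so *dulS* is transcribed.

ON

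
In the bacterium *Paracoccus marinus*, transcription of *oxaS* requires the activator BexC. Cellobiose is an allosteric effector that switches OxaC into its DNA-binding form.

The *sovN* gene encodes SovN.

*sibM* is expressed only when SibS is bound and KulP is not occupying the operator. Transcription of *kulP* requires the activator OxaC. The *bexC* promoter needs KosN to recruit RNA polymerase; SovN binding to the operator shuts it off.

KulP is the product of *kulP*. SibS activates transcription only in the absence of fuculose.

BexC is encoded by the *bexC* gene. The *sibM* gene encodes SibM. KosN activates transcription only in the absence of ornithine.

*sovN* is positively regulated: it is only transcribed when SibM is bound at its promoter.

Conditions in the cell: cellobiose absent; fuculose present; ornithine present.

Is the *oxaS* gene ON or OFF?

OFF

Cellobiose is absent, so OxaC is inactive.
Required activator OxaC is absent, so *kulP* is not transcribed.
So KulP is not produced.
Fuculose is present, so SibS is inactive.
Required activator SibS is absent, so *sibM* is not transcribed.
So SibM is not produced.
Required activator SibM is absent, so *sovN* is not transcribed.
So SovN is not produced.
Ornithine is present, so KosN is inactive.
Required activator KosN is absent, so *bexC* is not transcribed.
So BexC is not produced.
Required activator BexC is absent, so *oxaS* is not transcribed.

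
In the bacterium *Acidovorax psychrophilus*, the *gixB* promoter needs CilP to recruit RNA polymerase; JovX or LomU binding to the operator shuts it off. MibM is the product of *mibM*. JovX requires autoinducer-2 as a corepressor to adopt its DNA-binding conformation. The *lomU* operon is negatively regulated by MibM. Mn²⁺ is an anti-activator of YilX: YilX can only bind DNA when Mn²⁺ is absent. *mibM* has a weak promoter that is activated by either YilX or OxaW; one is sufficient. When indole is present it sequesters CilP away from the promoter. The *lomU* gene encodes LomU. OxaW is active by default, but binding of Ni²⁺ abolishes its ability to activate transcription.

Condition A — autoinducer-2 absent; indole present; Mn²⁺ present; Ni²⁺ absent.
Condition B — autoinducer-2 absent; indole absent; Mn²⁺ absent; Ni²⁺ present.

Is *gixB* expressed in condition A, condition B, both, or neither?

Condition A:
Autoinducer-2 is absent, so JovX is inactive.
Indole is present, so CilP is inactive.
Mn²⁺ is present, so YilX is inactive.
Ni²⁺ is absent, so OxaW is active.
Activator OxaW is present, so *mibM* is transcribed.
So MibM is produced and active.
With repressor MibM bound, *lomU* is not transcribed.
So LomU is not produced.
Required activator CilP is absent, so *gixB* is not transcribed.
→ *gixB* is OFF in A.
Condition B:
Autoinducer-2 is absent, so JovX is inactive.
Indole is absent, so CilP is active.
Mn²⁺ is absent, so YilX is active.
Ni²⁺ is present, so OxaW is inactive.
Activator YilX is present, so *mibM* is transcribed.
So MibM is produced and active.
With repressor MibM bound, *lomU* is not transcribed.
So LomU is not produced.
No repressor is bound and CilP is active, so *gixB* is transcribed.
→ *gixB* is ON in B.

B only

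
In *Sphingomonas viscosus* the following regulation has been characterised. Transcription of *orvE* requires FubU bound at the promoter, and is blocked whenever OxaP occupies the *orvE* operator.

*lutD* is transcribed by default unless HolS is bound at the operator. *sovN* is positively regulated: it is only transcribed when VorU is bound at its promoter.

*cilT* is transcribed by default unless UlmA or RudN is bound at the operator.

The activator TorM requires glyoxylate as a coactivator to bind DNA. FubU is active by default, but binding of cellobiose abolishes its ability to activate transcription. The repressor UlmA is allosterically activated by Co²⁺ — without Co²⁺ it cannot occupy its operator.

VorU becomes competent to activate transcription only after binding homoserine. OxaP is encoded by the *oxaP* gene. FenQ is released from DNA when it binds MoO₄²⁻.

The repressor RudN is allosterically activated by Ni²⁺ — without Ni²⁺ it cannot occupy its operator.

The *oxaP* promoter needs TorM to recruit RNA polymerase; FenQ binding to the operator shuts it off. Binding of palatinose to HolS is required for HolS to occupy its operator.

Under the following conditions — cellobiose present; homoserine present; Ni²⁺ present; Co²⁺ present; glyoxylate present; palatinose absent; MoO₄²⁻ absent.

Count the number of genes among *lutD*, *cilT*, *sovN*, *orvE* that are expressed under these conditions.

Palatinose is absent, so HolS is inactive.
With no repressor bound, *lutD* is transcribed.
→ *lutD* is ON.
Co²⁺ is present, so UlmA is active.
Ni²⁺ is present, so RudN is active.
With repressor UlmA bound, *cilT* is not transcribed.
→ *cilT* is OFF.
Homoserine is present, so VorU is active.
No repressor is bound and VorU is active, so *sovN* is transcribed.
→ *sovN* is ON.
Cellobiose is present, so FubU is inactive.
Glyoxylate is present, so TorM is active.
MoO₄²⁻ is absent, so FenQ is active.
With repressor FenQ bound, *oxaP* is not transcribed.
So OxaP is not produced.
Required activator FubU is absent, so *orvE* is not transcribed.
→ *orvE* is OFF.
2 of the 4 genes are transcribed.

2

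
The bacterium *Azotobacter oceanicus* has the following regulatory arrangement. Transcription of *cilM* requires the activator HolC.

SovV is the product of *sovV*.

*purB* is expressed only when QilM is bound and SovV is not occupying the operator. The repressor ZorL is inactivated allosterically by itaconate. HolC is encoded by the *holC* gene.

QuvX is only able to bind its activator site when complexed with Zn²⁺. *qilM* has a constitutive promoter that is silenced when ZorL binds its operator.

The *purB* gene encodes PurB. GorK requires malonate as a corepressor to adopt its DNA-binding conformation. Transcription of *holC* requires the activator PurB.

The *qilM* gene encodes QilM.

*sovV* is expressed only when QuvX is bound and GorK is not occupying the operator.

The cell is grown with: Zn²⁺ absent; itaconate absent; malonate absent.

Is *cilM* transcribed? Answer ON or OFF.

OFF

Malonate is absent, so GorK is inactive.
Zn²⁺ is absent, so QuvX is inactive.
Required activator QuvX is absent, so *sovV* is not transcribed.
So SovV is not produced.
Itaconate is absent, so ZorL is active.
With repressor ZorL bound, *qilM* is not transcribed.
So QilM is not produced.
Required activator QilM is absent, so *purB* is not transcribed.
So PurB is not produced.
Required activator PurB is absent, so *holC* is not transcribed.
So HolC is not produced.
Required activator HolC is absent, so *cilM* is not transcribed.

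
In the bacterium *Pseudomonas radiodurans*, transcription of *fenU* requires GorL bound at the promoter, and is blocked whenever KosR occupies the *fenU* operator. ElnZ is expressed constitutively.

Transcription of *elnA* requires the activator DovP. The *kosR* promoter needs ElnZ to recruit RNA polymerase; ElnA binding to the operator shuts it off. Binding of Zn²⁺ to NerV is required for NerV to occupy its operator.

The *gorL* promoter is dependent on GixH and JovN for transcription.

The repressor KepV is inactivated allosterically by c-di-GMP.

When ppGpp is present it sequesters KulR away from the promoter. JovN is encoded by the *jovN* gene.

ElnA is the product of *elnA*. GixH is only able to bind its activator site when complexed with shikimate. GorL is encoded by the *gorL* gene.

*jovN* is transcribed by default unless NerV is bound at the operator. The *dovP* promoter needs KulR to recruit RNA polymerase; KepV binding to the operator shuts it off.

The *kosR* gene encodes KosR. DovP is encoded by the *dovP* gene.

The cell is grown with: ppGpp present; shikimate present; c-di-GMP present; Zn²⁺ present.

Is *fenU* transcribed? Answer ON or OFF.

OFF

ElnZ is produced constitutively and is active.
c-di-GMP is present, so KepV is inactive.
ppGpp is present, so KulR is inactive.
Required activator KulR is absent, so *dovP* is not transcribed.
So DovP is not produced.
Required activator DovP is absent, so *elnA* is not transcribed.
So ElnA is not produced.
No repressor is bound and ElnZ is active, so *kosR* is transcribed.
So KosR is produced and active.
Shikimate is present, so GixH is active.
Zn²⁺ is present, so NerV is active.
With repressor NerV bound, *jovN* is not transcribed.
So JovN is not produced.
Required activator JovN is absent, so *gorL* is not transcribed.
So GorL is not produced.
With repressor KosR bound, *fenU* is not transcribed.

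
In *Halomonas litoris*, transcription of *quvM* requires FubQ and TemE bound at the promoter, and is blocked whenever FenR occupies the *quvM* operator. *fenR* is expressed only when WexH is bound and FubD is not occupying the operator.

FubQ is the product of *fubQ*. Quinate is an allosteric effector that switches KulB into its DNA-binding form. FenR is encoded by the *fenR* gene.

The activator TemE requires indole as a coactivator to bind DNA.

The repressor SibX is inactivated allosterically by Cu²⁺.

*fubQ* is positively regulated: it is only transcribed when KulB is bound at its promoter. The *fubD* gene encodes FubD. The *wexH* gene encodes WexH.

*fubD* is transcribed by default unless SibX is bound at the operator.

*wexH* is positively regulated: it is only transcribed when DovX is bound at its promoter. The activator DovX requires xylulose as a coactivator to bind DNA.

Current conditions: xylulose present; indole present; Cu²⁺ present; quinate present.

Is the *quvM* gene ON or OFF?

ON

Cu²⁺ is present, so SibX is inactive.
With no repressor bound, *fubD* is transcribed.
So FubD is produced and active.
Xylulose is present, so DovX is active.
No repressor is bound and DovX is active, so *wexH* is transcribed.
So WexH is produced and active.
With repressor FubD bound, *fenR* is not transcribed.
So FenR is not produced.
Quinate is present, so KulB is active.
No repressor is bound and KulB is active, so *fubQ* is transcribed.
So FubQ is produced and active.
Indole is present, so TemE is active.
No repressor is bound and FubQ and TemE are active, so *quvM* is transcribed.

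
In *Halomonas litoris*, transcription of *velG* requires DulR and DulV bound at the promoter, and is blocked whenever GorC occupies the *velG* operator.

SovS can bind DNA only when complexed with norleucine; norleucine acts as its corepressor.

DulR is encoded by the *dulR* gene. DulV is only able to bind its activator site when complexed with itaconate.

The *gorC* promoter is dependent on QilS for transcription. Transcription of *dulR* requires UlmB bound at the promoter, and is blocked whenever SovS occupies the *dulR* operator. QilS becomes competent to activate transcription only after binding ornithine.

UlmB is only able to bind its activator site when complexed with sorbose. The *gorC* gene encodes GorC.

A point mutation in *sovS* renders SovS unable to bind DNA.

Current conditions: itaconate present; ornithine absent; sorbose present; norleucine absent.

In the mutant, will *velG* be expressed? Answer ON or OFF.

ON

Sorbose is present, so UlmB is active.
SovS is non-functional in this strain, so it has no effect.
No repressor is bound and UlmB is active, so *dulR* is transcribed.
So DulR is produced and active.
Itaconate is present, so DulV is active.
Ornithine is absent, so QilS is inactive.
Required activator QilS is absent, so *gorC* is not transcribed.
So GorC is not produced.
No repressor is bound and DulR and DulV are active, so *velG* is transcribed.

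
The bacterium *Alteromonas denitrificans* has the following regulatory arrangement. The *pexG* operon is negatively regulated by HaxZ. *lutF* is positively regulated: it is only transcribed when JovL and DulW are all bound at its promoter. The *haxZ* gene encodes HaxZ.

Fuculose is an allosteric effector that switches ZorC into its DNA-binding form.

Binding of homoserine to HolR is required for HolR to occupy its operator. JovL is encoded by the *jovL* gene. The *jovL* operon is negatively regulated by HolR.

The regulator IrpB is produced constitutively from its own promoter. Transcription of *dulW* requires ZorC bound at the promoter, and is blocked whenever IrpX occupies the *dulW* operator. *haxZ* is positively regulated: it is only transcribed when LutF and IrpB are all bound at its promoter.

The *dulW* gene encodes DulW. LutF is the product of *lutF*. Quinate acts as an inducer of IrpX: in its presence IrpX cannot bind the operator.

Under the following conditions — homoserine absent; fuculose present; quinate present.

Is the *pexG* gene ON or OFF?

Homoserine is absent, so HolR is inactive.
With no repressor bound, *jovL* is transcribed.
So JovL is produced and active.
Quinate is present, so IrpX is inactive.
Fuculose is present, so ZorC is active.
No repressor is bound and ZorC is active, so *dulW* is transcribed.
So DulW is produced and active.
No repressor is bound and JovL and DulW are active, so *lutF* is transcribed.
So LutF is produced and active.
IrpB is produced constitutively and is active.
No repressor is bound and LutF and IrpB are active, so *haxZ* is transcribed.
So HaxZ is produced and active.
With repressor HaxZ bound, *pexG* is not transcribed.

OFF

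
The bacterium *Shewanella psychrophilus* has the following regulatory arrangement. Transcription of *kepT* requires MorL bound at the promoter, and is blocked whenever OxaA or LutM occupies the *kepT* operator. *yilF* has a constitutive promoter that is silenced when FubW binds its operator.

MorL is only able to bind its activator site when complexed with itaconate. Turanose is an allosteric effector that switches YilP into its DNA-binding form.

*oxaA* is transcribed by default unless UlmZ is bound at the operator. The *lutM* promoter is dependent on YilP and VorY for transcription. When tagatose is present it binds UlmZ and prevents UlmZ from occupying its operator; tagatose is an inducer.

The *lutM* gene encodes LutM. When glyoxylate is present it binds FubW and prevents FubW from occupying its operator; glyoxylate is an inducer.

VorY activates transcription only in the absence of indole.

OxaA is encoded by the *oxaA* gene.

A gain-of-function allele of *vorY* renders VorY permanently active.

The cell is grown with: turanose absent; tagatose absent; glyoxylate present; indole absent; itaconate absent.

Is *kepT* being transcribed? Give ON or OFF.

OFF

Itaconate is absent, so MorL is inactive.
Tagatose is absent, so UlmZ is active.
With repressor UlmZ bound, *oxaA* is not transcribed.
So OxaA is not produced.
Turanose is absent, so YilP is inactive.
VorY is constitutively active in this strain.
Required activator YilP is absent, so *lutM* is not transcribed.
So LutM is not produced.
Required activator MorL is absent, so *kepT* is not transcribed.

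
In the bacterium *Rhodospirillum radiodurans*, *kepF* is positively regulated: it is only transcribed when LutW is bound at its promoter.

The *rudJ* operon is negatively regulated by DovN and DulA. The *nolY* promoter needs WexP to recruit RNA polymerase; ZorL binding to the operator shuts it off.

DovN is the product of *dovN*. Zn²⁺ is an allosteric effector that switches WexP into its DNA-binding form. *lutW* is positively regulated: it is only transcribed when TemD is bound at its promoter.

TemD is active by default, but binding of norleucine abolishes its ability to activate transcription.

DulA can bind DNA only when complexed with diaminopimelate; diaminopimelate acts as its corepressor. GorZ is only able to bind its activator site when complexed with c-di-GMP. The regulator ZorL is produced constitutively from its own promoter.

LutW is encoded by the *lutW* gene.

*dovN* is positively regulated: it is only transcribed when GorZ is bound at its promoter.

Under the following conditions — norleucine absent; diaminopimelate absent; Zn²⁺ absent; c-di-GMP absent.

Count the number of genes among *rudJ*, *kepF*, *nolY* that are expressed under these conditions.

c-di-GMP is absent, so GorZ is inactive.
Required activator GorZ is absent, so *dovN* is not transcribed.
So DovN is not produced.
Diaminopimelate is absent, so DulA is inactive.
With no repressor bound, *rudJ* is transcribed.
→ *rudJ* is ON.
Norleucine is absent, so TemD is active.
No repressor is bound and TemD is active, so *lutW* is transcribed.
So LutW is produced and active.
No repressor is bound and LutW is active, so *kepF* is transcribed.
→ *kepF* is ON.
ZorL is produced constitutively and is active.
Zn²⁺ is absent, so WexP is inactive.
With repressor ZorL bound, *nolY* is not transcribed.
→ *nolY* is OFF.
2 of the 3 genes are transcribed.

2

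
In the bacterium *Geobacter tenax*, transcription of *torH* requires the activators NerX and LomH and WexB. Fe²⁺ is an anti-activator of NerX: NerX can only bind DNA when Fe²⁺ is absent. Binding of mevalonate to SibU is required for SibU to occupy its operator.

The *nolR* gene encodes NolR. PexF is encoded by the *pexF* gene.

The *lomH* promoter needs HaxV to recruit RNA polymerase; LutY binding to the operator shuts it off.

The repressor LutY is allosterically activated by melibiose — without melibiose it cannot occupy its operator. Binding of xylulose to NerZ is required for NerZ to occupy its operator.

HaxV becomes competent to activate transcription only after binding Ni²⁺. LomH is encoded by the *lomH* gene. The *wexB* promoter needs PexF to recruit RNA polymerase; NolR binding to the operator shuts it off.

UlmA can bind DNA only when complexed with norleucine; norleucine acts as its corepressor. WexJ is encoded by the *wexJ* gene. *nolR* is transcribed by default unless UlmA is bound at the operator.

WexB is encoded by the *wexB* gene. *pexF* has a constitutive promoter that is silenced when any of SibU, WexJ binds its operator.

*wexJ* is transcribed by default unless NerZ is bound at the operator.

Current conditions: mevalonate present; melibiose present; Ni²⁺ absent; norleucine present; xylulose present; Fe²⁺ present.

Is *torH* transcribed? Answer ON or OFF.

OFF

Fe²⁺ is present, so NerX is inactive.
Ni²⁺ is absent, so HaxV is inactive.
Melibiose is present, so LutY is active.
With repressor LutY bound, *lomH* is not transcribed.
So LomH is not produced.
Norleucine is present, so UlmA is active.
With repressor UlmA bound, *nolR* is not transcribed.
So NolR is not produced.
Mevalonate is present, so SibU is active.
Xylulose is present, so NerZ is active.
With repressor NerZ bound, *wexJ* is not transcribed.
So WexJ is not produced.
With repressor SibU bound, *pexF* is not transcribed.
So PexF is not produced.
Required activator PexF is absent, so *wexB* is not transcribed.
So WexB is not produced.
Required activator NerX is absent, so *torH* is not transcribed.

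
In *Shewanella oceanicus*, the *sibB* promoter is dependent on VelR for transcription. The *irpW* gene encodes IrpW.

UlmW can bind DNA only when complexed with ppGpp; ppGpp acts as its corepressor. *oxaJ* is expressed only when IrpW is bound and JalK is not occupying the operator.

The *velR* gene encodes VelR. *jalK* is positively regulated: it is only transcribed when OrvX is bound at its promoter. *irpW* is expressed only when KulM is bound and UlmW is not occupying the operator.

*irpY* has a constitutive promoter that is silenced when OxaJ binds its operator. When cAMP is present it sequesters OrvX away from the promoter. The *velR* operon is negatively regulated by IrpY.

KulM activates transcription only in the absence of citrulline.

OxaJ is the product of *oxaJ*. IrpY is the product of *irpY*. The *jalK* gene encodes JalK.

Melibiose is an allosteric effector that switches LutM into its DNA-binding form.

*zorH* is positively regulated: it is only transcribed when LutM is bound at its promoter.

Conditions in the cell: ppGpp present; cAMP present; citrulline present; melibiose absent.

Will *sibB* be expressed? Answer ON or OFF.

OFF

Citrulline is present, so KulM is inactive.
ppGpp is present, so UlmW is active.
With repressor UlmW bound, *irpW* is not transcribed.
So IrpW is not produced.
cAMP is present, so OrvX is inactive.
Required activator OrvX is absent, so *jalK* is not transcribed.
So JalK is not produced.
Required activator IrpW is absent, so *oxaJ* is not transcribed.
So OxaJ is not produced.
With no repressor bound, *irpY* is transcribed.
So IrpY is produced and active.
With repressor IrpY bound, *velR* is not transcribed.
So VelR is not produced.
Required activator VelR is absent, so *sibB* is not transcribed.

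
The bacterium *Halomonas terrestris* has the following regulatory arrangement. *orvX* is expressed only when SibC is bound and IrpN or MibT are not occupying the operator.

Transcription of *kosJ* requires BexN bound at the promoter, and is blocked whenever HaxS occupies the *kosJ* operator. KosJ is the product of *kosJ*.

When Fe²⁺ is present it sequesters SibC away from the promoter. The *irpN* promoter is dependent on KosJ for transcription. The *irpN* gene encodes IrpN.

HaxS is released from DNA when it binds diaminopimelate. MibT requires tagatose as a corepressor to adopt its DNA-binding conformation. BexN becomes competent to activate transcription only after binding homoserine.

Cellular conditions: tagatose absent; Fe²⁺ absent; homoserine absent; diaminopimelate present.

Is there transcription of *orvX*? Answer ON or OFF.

ON

Homoserine is absent, so BexN is inactive.
Diaminopimelate is present, so HaxS is inactive.
Required activator BexN is absent, so *kosJ* is not transcribed.
So KosJ is not produced.
Required activator KosJ is absent, so *irpN* is not transcribed.
So IrpN is not produced.
Fe²⁺ is absent, so SibC is active.
Tagatose is absent, so MibT is inactive.
No repressor is bound and SibC is active, so *orvX* is transcribed.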